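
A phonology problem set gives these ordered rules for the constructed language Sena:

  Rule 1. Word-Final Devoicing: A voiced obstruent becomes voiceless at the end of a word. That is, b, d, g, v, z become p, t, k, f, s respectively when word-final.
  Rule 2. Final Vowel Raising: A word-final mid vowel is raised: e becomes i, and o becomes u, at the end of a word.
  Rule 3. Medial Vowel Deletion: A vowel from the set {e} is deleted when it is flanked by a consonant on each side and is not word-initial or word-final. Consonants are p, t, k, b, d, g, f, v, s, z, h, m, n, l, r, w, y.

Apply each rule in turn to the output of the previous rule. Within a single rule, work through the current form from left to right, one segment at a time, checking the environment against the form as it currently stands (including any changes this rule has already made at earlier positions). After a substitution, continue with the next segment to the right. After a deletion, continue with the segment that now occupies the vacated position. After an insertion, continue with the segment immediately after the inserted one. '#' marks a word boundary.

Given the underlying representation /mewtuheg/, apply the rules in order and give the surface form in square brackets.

Rule 1 Word-Final Devoicing: [mewtuheg] → [mewtuhek]
Rule 2 Final Vowel Raising: no change — [mewtuhek]
Rule 3 Medial Vowel Deletion: [mewtuhek] → [mwtuhk]

[mwtuhk]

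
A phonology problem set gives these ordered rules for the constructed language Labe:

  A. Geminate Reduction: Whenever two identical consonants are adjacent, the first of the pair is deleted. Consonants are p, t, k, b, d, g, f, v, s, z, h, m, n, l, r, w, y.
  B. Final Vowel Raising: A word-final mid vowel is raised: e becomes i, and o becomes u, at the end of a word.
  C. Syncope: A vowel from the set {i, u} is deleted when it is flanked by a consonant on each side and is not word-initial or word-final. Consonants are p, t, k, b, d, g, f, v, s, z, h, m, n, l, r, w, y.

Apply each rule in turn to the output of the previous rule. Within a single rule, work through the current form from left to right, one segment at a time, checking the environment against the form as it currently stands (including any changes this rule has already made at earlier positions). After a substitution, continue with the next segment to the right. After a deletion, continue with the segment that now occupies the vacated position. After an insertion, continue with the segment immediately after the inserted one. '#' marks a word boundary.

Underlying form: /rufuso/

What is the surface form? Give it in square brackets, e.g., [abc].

[rfsu]

A Geminate Reduction: no change — [rufuso]
B Final Vowel Raising: [rufuso] → [rufusu]
C Syncope: [rufusu] → [rfsu]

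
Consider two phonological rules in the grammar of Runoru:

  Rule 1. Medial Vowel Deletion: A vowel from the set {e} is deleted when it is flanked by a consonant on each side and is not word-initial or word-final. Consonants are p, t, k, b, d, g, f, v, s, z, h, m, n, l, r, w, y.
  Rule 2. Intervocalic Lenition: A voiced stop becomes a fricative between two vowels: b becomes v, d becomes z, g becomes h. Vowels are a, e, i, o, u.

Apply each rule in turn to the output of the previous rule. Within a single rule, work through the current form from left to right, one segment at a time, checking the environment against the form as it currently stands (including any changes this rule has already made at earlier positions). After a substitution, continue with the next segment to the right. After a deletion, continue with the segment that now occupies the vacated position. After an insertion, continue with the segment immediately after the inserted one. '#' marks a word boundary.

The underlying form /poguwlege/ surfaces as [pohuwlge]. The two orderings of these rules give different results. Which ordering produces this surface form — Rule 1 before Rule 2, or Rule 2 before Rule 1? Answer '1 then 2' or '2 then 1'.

1 then 2

Order 1 then 2:
  1 Medial Vowel Deletion: [poguwlege] → [poguwlge]
  2 Intervocalic Lenition: [poguwlge] → [pohuwlge]
  result: [pohuwlge]
Order 2 then 1:
  2 Intervocalic Lenition: [poguwlege] → [pohuwlehe]
  1 Medial Vowel Deletion: [pohuwlehe] → [pohuwlhe]
  result: [pohuwlhe]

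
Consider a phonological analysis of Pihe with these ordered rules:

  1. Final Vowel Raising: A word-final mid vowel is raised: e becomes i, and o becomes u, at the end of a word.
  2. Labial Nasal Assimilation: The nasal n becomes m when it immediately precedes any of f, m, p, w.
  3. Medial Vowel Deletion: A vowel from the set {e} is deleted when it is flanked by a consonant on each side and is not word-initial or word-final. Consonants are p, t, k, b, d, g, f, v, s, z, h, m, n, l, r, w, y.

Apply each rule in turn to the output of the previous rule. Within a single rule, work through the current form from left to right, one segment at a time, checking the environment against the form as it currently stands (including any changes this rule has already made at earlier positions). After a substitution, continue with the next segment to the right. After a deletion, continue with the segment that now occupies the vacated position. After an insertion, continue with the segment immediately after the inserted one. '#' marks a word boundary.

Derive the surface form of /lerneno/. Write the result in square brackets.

1 Final Vowel Raising: [lerneno] → [lernenu]
2 Labial Nasal Assimilation: no change — [lernenu]
3 Medial Vowel Deletion: [lernenu] → [lrnnu]

[lrnnu]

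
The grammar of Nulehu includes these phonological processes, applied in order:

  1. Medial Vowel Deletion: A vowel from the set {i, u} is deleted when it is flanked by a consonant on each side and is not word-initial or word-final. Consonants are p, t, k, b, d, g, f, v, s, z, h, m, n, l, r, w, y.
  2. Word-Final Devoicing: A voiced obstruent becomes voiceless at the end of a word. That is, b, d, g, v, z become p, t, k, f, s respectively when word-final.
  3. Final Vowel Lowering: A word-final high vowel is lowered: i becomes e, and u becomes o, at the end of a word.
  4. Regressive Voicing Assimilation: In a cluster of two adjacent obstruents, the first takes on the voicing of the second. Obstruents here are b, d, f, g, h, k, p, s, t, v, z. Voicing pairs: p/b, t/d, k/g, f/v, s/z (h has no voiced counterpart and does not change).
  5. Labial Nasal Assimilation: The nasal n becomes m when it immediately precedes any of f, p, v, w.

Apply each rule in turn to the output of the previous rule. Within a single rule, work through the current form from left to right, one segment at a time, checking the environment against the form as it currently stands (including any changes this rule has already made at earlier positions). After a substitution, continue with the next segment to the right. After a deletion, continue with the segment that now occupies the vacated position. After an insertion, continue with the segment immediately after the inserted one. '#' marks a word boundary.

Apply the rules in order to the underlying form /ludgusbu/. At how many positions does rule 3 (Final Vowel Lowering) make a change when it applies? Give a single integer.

1 Medial Vowel Deletion: [ludgusbu] → [ldgsbu]
2 Word-Final Devoicing: no change — [ldgsbu]
3 Final Vowel Lowering: [ldgsbu] → [ldgsbo]
4 Regressive Voicing Assimilation: [ldgsbo] → [ldkzbo]
5 Labial Nasal Assimilation: no change — [ldkzbo]
Rule 3 changed 1 position(s).

1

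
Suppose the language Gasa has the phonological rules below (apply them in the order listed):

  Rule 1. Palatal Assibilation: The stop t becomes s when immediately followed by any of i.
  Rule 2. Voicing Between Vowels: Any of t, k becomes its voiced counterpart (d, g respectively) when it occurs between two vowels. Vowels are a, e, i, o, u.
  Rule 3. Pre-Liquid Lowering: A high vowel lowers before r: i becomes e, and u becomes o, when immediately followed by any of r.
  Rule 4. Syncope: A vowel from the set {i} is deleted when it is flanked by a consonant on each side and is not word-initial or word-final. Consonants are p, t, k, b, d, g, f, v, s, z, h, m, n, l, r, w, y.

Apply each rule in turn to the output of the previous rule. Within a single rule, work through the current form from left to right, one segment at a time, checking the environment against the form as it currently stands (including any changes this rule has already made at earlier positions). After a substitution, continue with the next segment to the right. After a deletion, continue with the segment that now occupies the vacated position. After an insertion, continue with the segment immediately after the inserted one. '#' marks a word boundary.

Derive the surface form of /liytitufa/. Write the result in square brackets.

[lysdufa]

Rule 1 Palatal Assibilation: [liytitufa] → [liysitufa]
Rule 2 Voicing Between Vowels: [liysitufa] → [liysidufa]
Rule 3 Pre-Liquid Lowering: no change — [liysidufa]
Rule 4 Syncope: [liysidufa] → [lysdufa]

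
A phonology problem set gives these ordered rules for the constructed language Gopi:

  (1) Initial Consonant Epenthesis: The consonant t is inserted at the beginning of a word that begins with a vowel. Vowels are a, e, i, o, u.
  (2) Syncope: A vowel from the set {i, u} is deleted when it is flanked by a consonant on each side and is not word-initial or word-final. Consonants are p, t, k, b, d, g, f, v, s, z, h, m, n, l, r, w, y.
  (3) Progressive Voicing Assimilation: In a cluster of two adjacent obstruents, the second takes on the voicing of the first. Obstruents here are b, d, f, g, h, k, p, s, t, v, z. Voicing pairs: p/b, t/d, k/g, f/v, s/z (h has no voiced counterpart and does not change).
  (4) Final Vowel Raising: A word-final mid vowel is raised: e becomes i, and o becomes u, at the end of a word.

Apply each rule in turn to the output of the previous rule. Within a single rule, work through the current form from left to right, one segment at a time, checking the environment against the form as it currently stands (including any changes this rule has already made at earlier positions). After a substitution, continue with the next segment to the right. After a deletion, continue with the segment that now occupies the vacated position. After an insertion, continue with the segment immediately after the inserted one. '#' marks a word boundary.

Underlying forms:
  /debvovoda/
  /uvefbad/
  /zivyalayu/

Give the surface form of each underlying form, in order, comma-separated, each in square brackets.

[debvovoda], [tfefpad], [zvyalayu]

/debvovoda/:
  (1) Initial Consonant Epenthesis: no change — [debvovoda]
  (2) Syncope: no change — [debvovoda]
  (3) Progressive Voicing Assimilation: no change — [debvovoda]
  (4) Final Vowel Raising: no change — [debvovoda]
/uvefbad/:
  (1) Initial Consonant Epenthesis: [uvefbad] → [tuvefbad]
  (2) Syncope: [tuvefbad] → [tvefbad]
  (3) Progressive Voicing Assimilation: [tvefbad] → [tfefpad]
  (4) Final Vowel Raising: no change — [tfefpad]
/zivyalayu/:
  (1) Initial Consonant Epenthesis: no change — [zivyalayu]
  (2) Syncope: [zivyalayu] → [zvyalayu]
  (3) Progressive Voicing Assimilation: no change — [zvyalayu]
  (4) Final Vowel Raising: no change — [zvyalayu]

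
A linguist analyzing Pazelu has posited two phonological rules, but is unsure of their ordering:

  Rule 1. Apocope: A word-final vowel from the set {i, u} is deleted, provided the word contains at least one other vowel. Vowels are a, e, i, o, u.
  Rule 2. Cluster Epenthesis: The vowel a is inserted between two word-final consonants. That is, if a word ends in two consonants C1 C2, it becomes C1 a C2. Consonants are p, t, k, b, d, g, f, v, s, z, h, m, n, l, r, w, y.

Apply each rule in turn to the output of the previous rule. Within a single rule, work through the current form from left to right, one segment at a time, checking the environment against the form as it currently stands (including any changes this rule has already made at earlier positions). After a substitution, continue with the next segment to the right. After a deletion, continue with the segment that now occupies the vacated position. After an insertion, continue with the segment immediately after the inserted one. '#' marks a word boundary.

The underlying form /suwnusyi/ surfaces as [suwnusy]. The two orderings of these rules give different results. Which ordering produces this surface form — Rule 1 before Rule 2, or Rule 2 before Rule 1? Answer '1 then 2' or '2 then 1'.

Order 1 then 2:
  1 Apocope: [suwnusyi] → [suwnusy]
  2 Cluster Epenthesis: [suwnusy] → [suwnusay]
  result: [suwnusay]
Order 2 then 1:
  2 Cluster Epenthesis: no change — [suwnusyi]
  1 Apocope: [suwnusyi] → [suwnusy]
  result: [suwnusy]

2 then 1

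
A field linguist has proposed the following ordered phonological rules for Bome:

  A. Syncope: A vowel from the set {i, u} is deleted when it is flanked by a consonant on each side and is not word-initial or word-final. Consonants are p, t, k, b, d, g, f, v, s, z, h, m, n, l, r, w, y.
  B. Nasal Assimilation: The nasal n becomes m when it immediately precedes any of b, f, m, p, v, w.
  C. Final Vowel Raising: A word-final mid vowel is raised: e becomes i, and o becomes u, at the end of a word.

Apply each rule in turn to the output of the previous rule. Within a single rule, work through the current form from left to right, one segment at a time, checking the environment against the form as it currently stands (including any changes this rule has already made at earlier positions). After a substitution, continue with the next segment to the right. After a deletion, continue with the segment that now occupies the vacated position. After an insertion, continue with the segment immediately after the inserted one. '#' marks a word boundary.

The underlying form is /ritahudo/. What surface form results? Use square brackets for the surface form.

[rtahdu]

A Syncope: [ritahudo] → [rtahdo]
B Nasal Assimilation: no change — [rtahdo]
C Final Vowel Raising: [rtahdo] → [rtahdu]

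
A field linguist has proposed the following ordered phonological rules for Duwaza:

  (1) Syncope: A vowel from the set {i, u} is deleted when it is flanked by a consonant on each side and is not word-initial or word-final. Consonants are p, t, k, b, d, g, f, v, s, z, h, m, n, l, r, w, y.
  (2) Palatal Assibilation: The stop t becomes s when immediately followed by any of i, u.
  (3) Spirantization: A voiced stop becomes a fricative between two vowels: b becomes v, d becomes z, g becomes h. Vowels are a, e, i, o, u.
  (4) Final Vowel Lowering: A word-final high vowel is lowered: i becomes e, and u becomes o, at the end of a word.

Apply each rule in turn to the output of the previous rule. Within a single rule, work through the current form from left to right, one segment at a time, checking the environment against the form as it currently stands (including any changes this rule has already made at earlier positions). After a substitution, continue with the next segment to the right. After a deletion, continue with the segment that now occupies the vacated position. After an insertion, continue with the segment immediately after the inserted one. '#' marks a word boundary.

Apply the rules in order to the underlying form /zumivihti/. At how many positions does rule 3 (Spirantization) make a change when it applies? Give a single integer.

0

(1) Syncope: [zumivihti] → [zmvhti]
(2) Palatal Assibilation: [zmvhti] → [zmvhsi]
(3) Spirantization: no change — [zmvhsi]
(4) Final Vowel Lowering: [zmvhsi] → [zmvhse]
Rule 3 changed 0 position(s).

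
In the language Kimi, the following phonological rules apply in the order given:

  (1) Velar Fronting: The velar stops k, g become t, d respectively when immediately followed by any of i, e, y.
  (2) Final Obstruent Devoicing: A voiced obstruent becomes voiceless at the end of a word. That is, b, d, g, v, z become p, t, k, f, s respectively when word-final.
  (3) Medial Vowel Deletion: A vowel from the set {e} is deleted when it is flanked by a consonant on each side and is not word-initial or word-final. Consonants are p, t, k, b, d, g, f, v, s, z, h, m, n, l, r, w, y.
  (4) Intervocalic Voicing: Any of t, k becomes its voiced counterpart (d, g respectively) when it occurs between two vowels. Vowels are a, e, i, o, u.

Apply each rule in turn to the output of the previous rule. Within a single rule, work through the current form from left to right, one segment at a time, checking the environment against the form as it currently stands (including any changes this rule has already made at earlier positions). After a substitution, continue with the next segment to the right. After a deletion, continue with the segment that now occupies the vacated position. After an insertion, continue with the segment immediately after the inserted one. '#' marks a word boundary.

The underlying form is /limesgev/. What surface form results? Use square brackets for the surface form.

[limsdf]

(1) Velar Fronting: [limesgev] → [limesdev]
(2) Final Obstruent Devoicing: [limesdev] → [limesdef]
(3) Medial Vowel Deletion: [limesdef] → [limsdf]
(4) Intervocalic Voicing: no change — [limsdf]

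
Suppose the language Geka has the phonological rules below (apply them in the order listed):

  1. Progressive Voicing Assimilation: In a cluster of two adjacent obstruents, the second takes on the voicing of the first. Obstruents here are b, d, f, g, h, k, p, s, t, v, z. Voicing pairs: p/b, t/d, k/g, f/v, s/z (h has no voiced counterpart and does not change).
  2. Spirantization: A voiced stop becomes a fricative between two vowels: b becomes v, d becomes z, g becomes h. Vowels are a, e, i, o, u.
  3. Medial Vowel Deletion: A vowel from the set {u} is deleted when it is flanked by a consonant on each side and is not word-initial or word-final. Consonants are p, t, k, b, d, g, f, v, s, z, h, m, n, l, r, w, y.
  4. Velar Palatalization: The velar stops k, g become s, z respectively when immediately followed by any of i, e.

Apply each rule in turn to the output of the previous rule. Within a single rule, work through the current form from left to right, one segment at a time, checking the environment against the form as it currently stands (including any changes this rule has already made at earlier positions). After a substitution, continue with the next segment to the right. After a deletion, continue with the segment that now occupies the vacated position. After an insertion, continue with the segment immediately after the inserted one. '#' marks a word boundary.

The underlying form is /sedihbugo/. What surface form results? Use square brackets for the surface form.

1 Progressive Voicing Assimilation: [sedihbugo] → [sedihpugo]
2 Spirantization: [sedihpugo] → [sezihpuho]
3 Medial Vowel Deletion: [sezihpuho] → [sezihpho]
4 Velar Palatalization: no change — [sezihpho]

[sezihpho]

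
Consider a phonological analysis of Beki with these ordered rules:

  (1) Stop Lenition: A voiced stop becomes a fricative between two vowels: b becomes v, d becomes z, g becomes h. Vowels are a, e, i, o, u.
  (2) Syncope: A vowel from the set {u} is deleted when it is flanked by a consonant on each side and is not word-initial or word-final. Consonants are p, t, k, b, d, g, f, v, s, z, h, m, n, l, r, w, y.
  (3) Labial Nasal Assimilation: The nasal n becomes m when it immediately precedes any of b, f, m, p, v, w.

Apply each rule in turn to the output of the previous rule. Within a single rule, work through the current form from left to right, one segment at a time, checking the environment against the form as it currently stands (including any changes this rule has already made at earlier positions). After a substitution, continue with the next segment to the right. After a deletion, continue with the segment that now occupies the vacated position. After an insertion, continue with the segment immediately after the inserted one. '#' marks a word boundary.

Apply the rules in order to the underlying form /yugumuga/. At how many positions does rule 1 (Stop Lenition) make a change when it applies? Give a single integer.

2

(1) Stop Lenition: [yugumuga] → [yuhumuha]
(2) Syncope: [yuhumuha] → [yhmha]
(3) Labial Nasal Assimilation: no change — [yhmha]
Rule 1 changed 2 position(s).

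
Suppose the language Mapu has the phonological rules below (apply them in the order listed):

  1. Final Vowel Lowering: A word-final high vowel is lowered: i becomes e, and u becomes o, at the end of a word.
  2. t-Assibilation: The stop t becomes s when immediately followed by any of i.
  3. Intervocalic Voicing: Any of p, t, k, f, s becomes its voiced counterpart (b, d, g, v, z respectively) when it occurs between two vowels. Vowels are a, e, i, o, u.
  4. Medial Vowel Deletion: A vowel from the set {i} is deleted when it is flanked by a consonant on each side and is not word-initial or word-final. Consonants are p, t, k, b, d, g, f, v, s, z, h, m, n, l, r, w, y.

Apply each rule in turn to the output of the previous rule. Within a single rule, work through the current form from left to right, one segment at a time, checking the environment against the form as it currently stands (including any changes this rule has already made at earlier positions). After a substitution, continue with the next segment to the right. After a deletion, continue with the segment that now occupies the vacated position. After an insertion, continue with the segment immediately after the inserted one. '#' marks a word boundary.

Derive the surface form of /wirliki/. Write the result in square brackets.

1 Final Vowel Lowering: [wirliki] → [wirlike]
2 t-Assibilation: no change — [wirlike]
3 Intervocalic Voicing: [wirlike] → [wirlige]
4 Medial Vowel Deletion: [wirlige] → [wrlge]

[wrlge]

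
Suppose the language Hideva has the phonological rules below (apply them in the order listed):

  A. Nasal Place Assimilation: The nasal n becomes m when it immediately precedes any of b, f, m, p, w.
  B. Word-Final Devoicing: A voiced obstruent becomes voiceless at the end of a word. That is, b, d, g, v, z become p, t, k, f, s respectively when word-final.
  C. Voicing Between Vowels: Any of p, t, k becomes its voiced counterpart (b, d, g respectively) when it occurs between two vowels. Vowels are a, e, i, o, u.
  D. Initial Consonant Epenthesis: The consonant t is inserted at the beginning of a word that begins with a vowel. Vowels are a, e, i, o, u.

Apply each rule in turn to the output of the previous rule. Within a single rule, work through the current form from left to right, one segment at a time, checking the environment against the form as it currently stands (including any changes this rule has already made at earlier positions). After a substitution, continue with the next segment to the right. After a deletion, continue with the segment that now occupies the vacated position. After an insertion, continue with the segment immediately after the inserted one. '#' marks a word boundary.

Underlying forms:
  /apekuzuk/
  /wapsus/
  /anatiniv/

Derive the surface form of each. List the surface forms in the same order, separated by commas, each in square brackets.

/apekuzuk/:
  A Nasal Place Assimilation: no change — [apekuzuk]
  B Word-Final Devoicing: no change — [apekuzuk]
  C Voicing Between Vowels: [apekuzuk] → [abeguzuk]
  D Initial Consonant Epenthesis: [abeguzuk] → [tabeguzuk]
/wapsus/:
  A Nasal Place Assimilation: no change — [wapsus]
  B Word-Final Devoicing: no change — [wapsus]
  C Voicing Between Vowels: no change — [wapsus]
  D Initial Consonant Epenthesis: no change — [wapsus]
/anatiniv/:
  A Nasal Place Assimilation: no change — [anatiniv]
  B Word-Final Devoicing: [anatiniv] → [anatinif]
  C Voicing Between Vowels: [anatinif] → [anadinif]
  D Initial Consonant Epenthesis: [anadinif] → [tanadinif]

[tabeguzuk], [wapsus], [tanadinif]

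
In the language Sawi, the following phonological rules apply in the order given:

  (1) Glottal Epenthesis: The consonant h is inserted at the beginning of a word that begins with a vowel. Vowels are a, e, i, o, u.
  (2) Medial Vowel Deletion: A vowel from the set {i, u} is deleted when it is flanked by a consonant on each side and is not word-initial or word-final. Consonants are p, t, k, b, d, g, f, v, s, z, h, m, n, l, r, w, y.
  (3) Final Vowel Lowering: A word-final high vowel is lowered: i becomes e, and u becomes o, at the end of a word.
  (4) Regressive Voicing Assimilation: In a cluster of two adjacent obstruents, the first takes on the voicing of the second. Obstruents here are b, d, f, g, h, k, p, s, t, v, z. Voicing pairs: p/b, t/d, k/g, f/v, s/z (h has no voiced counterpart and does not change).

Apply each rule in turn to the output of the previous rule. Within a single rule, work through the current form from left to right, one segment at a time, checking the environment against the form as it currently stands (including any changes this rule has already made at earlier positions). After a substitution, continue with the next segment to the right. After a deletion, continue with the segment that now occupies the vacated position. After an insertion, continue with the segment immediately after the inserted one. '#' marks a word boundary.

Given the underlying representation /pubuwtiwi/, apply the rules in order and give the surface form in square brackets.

[bbwtwe]

(1) Glottal Epenthesis: no change — [pubuwtiwi]
(2) Medial Vowel Deletion: [pubuwtiwi] → [pbwtwi]
(3) Final Vowel Lowering: [pbwtwi] → [pbwtwe]
(4) Regressive Voicing Assimilation: [pbwtwe] → [bbwtwe]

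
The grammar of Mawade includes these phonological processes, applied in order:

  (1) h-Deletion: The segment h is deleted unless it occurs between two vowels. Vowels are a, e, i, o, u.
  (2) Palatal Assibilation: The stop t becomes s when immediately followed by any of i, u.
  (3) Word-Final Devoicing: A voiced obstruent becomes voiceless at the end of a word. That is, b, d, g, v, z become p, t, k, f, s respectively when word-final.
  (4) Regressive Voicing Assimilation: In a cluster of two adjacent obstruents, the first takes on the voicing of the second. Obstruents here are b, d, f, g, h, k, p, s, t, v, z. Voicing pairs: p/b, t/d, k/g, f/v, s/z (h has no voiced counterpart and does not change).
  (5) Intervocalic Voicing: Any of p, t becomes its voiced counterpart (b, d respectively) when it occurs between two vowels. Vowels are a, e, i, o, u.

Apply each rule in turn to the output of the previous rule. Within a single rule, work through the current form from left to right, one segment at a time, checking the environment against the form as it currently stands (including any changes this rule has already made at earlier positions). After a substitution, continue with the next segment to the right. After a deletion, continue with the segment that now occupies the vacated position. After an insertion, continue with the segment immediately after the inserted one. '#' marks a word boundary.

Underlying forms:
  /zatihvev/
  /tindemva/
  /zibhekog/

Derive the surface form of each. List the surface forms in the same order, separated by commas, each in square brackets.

/zatihvev/:
  (1) h-Deletion: [zatihvev] → [zativev]
  (2) Palatal Assibilation: [zativev] → [zasivev]
  (3) Word-Final Devoicing: [zasivev] → [zasivef]
  (4) Regressive Voicing Assimilation: no change — [zasivef]
  (5) Intervocalic Voicing: no change — [zasivef]
/tindemva/:
  (1) h-Deletion: no change — [tindemva]
  (2) Palatal Assibilation: [tindemva] → [sindemva]
  (3) Word-Final Devoicing: no change — [sindemva]
  (4) Regressive Voicing Assimilation: no change — [sindemva]
  (5) Intervocalic Voicing: no change — [sindemva]
/zibhekog/:
  (1) h-Deletion: [zibhekog] → [zibekog]
  (2) Palatal Assibilation: no change — [zibekog]
  (3) Word-Final Devoicing: [zibekog] → [zibekok]
  (4) Regressive Voicing Assimilation: no change — [zibekok]
  (5) Intervocalic Voicing: no change — [zibekok]

[zasivef], [sindemva], [zibekok]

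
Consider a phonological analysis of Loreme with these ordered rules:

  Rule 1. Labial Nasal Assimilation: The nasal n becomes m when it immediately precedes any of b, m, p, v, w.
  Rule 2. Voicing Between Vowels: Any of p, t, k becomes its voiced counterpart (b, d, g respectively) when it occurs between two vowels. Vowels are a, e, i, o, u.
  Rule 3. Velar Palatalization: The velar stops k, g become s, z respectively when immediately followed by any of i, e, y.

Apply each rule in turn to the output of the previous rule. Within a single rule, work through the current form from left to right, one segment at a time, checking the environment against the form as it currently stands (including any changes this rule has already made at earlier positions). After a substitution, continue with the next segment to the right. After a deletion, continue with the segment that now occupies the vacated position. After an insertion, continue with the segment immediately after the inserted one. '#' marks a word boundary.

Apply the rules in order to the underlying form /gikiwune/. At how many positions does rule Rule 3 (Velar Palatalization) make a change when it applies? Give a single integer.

Rule 1 Labial Nasal Assimilation: no change — [gikiwune]
Rule 2 Voicing Between Vowels: [gikiwune] → [gigiwune]
Rule 3 Velar Palatalization: [gigiwune] → [ziziwune]
Rule Rule 3 changed 2 position(s).

2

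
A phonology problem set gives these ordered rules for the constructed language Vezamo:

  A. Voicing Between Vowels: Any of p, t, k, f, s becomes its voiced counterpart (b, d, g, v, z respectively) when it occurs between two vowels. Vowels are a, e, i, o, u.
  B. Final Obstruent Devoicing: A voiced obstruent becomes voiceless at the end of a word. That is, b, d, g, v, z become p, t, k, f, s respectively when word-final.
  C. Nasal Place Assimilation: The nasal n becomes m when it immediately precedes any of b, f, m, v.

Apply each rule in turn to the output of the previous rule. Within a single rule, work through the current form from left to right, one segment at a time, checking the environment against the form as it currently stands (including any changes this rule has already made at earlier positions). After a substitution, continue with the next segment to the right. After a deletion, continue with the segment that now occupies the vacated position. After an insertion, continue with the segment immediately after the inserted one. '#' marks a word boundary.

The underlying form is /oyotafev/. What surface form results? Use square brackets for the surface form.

A Voicing Between Vowels: [oyotafev] → [oyodavev]
B Final Obstruent Devoicing: [oyodavev] → [oyodavef]
C Nasal Place Assimilation: no change — [oyodavef]

[oyodavef]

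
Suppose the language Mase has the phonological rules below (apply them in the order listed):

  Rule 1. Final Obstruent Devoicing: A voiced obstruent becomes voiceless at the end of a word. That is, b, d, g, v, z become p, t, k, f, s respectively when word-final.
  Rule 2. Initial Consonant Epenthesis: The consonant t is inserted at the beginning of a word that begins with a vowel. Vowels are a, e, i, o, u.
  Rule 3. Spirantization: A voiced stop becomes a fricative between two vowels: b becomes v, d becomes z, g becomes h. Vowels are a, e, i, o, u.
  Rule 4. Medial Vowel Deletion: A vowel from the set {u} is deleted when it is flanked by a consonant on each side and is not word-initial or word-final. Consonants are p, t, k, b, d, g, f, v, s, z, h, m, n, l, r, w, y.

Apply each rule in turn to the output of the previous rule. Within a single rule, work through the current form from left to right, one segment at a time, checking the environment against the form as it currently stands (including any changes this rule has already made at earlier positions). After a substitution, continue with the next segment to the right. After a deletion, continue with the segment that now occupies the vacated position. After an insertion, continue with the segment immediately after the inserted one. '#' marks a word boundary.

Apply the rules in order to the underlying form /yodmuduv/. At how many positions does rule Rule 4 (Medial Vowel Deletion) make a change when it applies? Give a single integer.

Rule 1 Final Obstruent Devoicing: [yodmuduv] → [yodmuduf]
Rule 2 Initial Consonant Epenthesis: no change — [yodmuduf]
Rule 3 Spirantization: [yodmuduf] → [yodmuzuf]
Rule 4 Medial Vowel Deletion: [yodmuzuf] → [yodmzf]
Rule Rule 4 changed 2 position(s).

2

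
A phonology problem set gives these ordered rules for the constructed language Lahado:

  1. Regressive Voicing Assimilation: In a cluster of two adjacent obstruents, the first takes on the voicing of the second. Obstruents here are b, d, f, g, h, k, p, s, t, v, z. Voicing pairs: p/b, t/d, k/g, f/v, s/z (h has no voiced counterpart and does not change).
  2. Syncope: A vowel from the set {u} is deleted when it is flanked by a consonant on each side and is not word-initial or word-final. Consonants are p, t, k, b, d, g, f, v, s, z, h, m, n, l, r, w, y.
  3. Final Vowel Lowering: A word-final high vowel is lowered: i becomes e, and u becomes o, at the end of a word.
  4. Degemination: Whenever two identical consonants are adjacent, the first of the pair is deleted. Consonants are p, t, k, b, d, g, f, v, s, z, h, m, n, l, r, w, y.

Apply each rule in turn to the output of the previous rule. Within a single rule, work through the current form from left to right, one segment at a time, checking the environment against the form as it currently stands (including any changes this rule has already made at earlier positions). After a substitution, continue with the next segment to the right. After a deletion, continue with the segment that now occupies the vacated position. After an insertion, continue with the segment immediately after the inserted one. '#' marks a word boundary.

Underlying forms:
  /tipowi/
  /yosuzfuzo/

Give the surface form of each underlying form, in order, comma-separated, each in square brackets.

/tipowi/:
  1 Regressive Voicing Assimilation: no change — [tipowi]
  2 Syncope: no change — [tipowi]
  3 Final Vowel Lowering: [tipowi] → [tipowe]
  4 Degemination: no change — [tipowe]
/yosuzfuzo/:
  1 Regressive Voicing Assimilation: [yosuzfuzo] → [yosusfuzo]
  2 Syncope: [yosusfuzo] → [yossfzo]
  3 Final Vowel Lowering: no change — [yossfzo]
  4 Degemination: [yossfzo] → [yosfzo]

[tipowe], [yosfzo]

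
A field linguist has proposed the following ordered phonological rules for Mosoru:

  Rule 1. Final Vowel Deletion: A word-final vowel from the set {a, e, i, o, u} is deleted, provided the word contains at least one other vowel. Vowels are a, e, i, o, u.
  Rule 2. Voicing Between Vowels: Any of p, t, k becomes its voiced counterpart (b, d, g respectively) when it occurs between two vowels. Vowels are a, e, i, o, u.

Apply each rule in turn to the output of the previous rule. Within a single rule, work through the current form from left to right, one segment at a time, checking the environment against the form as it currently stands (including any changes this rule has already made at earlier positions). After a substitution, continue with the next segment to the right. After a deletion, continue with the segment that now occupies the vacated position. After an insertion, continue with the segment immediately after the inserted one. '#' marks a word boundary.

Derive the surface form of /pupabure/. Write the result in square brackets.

Rule 1 Final Vowel Deletion: [pupabure] → [pupabur]
Rule 2 Voicing Between Vowels: [pupabur] → [pubabur]

[pubabur]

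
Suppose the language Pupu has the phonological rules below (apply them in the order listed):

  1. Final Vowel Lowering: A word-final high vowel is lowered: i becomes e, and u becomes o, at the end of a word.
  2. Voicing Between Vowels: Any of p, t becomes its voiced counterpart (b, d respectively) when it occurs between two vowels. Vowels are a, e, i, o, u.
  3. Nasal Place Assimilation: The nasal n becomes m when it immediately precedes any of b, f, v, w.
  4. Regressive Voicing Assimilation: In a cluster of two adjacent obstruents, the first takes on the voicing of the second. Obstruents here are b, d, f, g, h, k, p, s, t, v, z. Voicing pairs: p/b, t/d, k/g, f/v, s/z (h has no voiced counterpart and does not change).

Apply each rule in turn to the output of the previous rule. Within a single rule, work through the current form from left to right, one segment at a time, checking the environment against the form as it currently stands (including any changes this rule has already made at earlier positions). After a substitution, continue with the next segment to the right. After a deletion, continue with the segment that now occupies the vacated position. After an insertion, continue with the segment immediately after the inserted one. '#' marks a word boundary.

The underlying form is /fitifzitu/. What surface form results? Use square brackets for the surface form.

[fidivzido]

1 Final Vowel Lowering: [fitifzitu] → [fitifzito]
2 Voicing Between Vowels: [fitifzito] → [fidifzido]
3 Nasal Place Assimilation: no change — [fidifzido]
4 Regressive Voicing Assimilation: [fidifzido] → [fidivzido]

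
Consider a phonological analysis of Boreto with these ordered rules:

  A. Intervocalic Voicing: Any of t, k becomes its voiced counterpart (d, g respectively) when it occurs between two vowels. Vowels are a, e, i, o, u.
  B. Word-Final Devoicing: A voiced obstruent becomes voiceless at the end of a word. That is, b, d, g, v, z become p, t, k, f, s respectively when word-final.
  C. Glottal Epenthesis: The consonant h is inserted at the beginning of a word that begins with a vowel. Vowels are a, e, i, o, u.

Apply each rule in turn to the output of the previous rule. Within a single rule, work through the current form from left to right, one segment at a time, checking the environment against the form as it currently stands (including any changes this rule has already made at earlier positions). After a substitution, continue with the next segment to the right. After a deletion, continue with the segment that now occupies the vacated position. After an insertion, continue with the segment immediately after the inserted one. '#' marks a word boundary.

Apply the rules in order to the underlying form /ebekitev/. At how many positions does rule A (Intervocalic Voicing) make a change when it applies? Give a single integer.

2

A Intervocalic Voicing: [ebekitev] → [ebegidev]
B Word-Final Devoicing: [ebegidev] → [ebegidef]
C Glottal Epenthesis: [ebegidef] → [hebegidef]
Rule A changed 2 position(s).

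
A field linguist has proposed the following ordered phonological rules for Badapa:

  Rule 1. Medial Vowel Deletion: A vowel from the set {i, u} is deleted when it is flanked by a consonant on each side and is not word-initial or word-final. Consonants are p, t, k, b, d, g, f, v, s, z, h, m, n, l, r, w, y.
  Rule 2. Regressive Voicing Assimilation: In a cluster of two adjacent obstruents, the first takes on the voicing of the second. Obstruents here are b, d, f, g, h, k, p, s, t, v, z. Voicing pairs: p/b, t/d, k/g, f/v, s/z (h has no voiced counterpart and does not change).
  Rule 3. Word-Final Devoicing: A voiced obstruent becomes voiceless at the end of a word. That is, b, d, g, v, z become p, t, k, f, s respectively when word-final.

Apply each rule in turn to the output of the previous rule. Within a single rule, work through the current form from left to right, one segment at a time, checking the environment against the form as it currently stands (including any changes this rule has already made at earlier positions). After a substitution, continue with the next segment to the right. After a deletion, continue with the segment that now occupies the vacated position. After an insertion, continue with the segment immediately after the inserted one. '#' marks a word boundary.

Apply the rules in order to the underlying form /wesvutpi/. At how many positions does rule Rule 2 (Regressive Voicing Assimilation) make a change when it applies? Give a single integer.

2

Rule 1 Medial Vowel Deletion: [wesvutpi] → [wesvtpi]
Rule 2 Regressive Voicing Assimilation: [wesvtpi] → [wezftpi]
Rule 3 Word-Final Devoicing: no change — [wezftpi]
Rule Rule 2 changed 2 position(s).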